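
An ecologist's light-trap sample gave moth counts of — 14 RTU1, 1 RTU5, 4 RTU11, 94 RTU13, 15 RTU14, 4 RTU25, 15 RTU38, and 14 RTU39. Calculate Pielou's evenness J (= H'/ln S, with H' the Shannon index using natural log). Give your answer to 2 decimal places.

Total N = 14+1+4+94+15+4+15+14 = 161, so the proportions are 0.087, 0.0062, 0.0248, 0.5839, 0.0932, 0.0248, 0.0932, 0.087 (working shown to 4 dp, full precision carried).
H' = −Σ pᵢ ln pᵢ = −((-0.2124) + (-0.0316) + (-0.0918) + (-0.3142) + (-0.2211) + (-0.0918) + (-0.2211) + (-0.2124)) = 1.3963.
With S = 8 species, ln S = 2.0794, so J = 1.3963/2.0794 = 0.6715, i.e. 0.67 to 2 decimal places.

0.67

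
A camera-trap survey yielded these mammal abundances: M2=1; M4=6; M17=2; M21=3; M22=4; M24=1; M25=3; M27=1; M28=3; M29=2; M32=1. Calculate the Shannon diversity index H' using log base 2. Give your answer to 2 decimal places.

3.21

Total N = 1+6+2+3+4+1+3+1+3+2+1 = 27, so the proportions are 0.037, 0.2222, 0.0741, 0.1111, 0.1481, 0.037, 0.1111, 0.037, 0.1111, 0.0741, 0.037 (working shown to 4 dp, full precision carried).
Each pᵢ log₂ pᵢ term: 0.037×(-4.7549)=-0.1761, 0.2222×(-2.1699)=-0.4822, 0.0741×(-3.7549)=-0.2781, 0.1111×(-3.1699)=-0.3522, 0.1481×(-2.7549)=-0.4081, 0.037×(-4.7549)=-0.1761, 0.1111×(-3.1699)=-0.3522, 0.037×(-4.7549)=-0.1761, 0.1111×(-3.1699)=-0.3522, 0.0741×(-3.7549)=-0.2781, 0.037×(-4.7549)=-0.1761.
Sum = -3.2077, so H' = 3.21.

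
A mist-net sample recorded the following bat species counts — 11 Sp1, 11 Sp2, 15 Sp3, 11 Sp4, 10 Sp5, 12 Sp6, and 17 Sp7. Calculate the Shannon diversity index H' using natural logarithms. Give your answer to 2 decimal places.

Total N = 11+11+15+11+10+12+17 = 87, so the proportions are 0.1264, 0.1264, 0.1724, 0.1264, 0.1149, 0.1379, 0.1954 (working shown to 4 dp, full precision carried).
Each pᵢ ln pᵢ term: 0.1264×(-2.0680)=-0.2615, 0.1264×(-2.0680)=-0.2615, 0.1724×(-1.7579)=-0.3031, 0.1264×(-2.0680)=-0.2615, 0.1149×(-2.1633)=-0.2487, 0.1379×(-1.9810)=-0.2732, 0.1954×(-1.6327)=-0.3190.
Sum = -1.9284, so H' = 1.93.

1.93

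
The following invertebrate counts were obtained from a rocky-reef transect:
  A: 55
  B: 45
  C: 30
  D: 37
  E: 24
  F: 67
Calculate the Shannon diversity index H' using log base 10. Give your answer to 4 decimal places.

0.7530

Total N = 55+45+30+37+24+67 = 258, so the proportions are 0.213178, 0.174419, 0.116279, 0.143411, 0.093023, 0.25969 (working shown to 6 dp, full precision carried).
Each pᵢ log₁₀ pᵢ term: 0.213178×(-0.671257)=-0.143097, 0.174419×(-0.758407)=-0.132280, 0.116279×(-0.934498)=-0.108663, 0.143411×(-0.843418)=-0.120955, 0.093023×(-1.031408)=-0.095945, 0.25969×(-0.585545)=-0.152060.
Sum = -0.753001, so H' = 0.7530.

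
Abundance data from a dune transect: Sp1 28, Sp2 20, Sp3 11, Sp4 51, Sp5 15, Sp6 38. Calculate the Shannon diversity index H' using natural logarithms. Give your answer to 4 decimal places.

1.6645

Total N = 28+20+11+51+15+38 = 163, so the proportions are 0.171779, 0.122699, 0.067485, 0.312883, 0.092025, 0.233129 (working shown to 6 dp, full precision carried).
Each pᵢ ln pᵢ term: 0.171779×(-1.761546)=-0.302597, 0.122699×(-2.098018)=-0.257426, 0.067485×(-2.695855)=-0.181929, 0.312883×(-1.161925)=-0.363547, 0.092025×(-2.385700)=-0.219543, 0.233129×(-1.456164)=-0.339474.
Sum = -1.664515, so H' = 1.6645.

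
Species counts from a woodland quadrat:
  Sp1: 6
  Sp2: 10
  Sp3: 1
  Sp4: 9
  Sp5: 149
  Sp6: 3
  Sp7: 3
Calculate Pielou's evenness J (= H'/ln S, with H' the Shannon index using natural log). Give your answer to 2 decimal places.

Total N = 6+10+1+9+149+3+3 = 181, so the proportions are 0.0331, 0.0552, 0.0055, 0.0497, 0.8232, 0.0166, 0.0166 (working shown to 4 dp, full precision carried).
H' = −Σ pᵢ ln pᵢ = −((-0.1129) + (-0.1600) + (-0.0287) + (-0.1492) + (-0.1602) + (-0.0680) + (-0.0680)) = 0.7469.
With S = 7 species, ln S = 1.9459, so J = 0.7469/1.9459 = 0.3839, i.e. 0.38 to 2 decimal places.

0.38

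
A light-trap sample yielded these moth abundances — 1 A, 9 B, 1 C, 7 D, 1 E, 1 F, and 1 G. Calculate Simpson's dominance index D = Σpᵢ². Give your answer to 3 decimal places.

Total N = 1+9+1+7+1+1+1 = 21, so the proportions are 0.04762, 0.42857, 0.04762, 0.33333, 0.04762, 0.04762, 0.04762 (working shown to 5 dp, full precision carried).
D = 0.04762² + 0.42857² + 0.04762² + 0.33333² + 0.04762² + 0.04762² + 0.04762² = 0.00227 + 0.18367 + 0.00227 + 0.11111 + 0.00227 + 0.00227 + 0.00227 = 0.30612.
To 3 decimal places, D = 0.306.

0.306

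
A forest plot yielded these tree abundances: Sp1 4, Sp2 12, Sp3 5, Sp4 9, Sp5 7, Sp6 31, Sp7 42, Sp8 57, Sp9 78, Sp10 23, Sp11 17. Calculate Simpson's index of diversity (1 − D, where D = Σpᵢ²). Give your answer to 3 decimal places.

Total N = 4+12+5+9+7+31+42+57+78+23+17 = 285, so the proportions are 0.01404, 0.04211, 0.01754, 0.03158, 0.02456, 0.10877, 0.14737, 0.2, 0.27368, 0.0807, 0.05965 (working shown to 5 dp, full precision carried).
D = 0.01404² + 0.04211² + 0.01754² + 0.03158² + 0.02456² + 0.10877² + 0.14737² + 0.2² + 0.27368² + 0.0807² + 0.05965² = 0.00020 + 0.00177 + 0.00031 + 0.00100 + 0.00060 + 0.01183 + 0.02172 + 0.04000 + 0.07490 + 0.00651 + 0.00356 = 0.16240.
So 1 − D = 0.83760, i.e. 0.838 to 3 decimal places.

0.838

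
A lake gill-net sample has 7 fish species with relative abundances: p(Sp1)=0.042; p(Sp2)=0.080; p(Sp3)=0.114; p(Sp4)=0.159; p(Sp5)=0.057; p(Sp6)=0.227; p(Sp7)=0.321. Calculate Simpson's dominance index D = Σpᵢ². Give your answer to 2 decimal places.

D = 0.042² + 0.08² + 0.114² + 0.159² + 0.057² + 0.227² + 0.321² = 0.0018 + 0.0064 + 0.0130 + 0.0253 + 0.0032 + 0.0515 + 0.1030 = 0.2043 (working shown to 4 dp, full precision carried).
To 2 decimal places, D = 0.20.

0.20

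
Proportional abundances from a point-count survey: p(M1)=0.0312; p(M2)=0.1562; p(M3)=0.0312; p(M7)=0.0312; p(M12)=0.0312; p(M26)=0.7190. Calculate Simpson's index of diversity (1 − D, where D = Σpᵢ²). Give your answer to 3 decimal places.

D = 0.0312² + 0.1562² + 0.0312² + 0.0312² + 0.0312² + 0.719² = 0.00097 + 0.02440 + 0.00097 + 0.00097 + 0.00097 + 0.51696 = 0.54525 (working shown to 5 dp, full precision carried).
So 1 − D = 0.45475, i.e. 0.455 to 3 decimal places.

0.455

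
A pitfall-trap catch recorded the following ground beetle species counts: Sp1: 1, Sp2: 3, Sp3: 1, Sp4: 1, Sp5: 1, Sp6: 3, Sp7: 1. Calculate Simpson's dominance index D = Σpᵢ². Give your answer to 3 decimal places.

Total N = 1+3+1+1+1+3+1 = 11, so the proportions are 0.09091, 0.27273, 0.09091, 0.09091, 0.09091, 0.27273, 0.09091 (working shown to 5 dp, full precision carried).
D = 0.09091² + 0.27273² + 0.09091² + 0.09091² + 0.09091² + 0.27273² + 0.09091² = 0.00826 + 0.07438 + 0.00826 + 0.00826 + 0.00826 + 0.07438 + 0.00826 = 0.19008.
To 3 decimal places, D = 0.190.

0.190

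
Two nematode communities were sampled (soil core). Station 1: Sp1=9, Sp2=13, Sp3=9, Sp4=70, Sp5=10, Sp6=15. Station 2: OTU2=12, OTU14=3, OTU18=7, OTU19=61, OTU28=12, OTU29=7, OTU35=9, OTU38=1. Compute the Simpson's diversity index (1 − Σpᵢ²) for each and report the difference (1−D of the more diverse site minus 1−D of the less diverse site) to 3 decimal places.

Station 1: N=126, proportions 0.07143, 0.10317, 0.07143, 0.55556, 0.07937, 0.11905, giving 1−D = 0.65004 (working shown to 5 dp, full precision carried).
Station 2: N=112, proportions 0.10714, 0.02679, 0.0625, 0.54464, 0.10714, 0.0625, 0.08036, 0.00893, giving 1−D = 0.66534.
Difference = |0.65004 − 0.66534| = 0.01530, i.e. 0.015 to 3 decimal places.

0.015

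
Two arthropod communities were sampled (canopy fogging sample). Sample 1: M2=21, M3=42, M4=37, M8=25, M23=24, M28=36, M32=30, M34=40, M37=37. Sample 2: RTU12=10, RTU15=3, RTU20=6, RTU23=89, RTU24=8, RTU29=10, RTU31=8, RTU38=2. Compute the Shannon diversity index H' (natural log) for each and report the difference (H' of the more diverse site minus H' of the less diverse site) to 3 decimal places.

0.893

Sample 1: N=292, proportions 0.07192, 0.14384, 0.12671, 0.08562, 0.08219, 0.12329, 0.10274, 0.13699, 0.12671, giving H' = 2.17173 (working shown to 5 dp, full precision carried).
Sample 2: N=136, proportions 0.07353, 0.02206, 0.04412, 0.65441, 0.05882, 0.07353, 0.05882, 0.01471, giving H' = 1.27851.
Difference = |2.17173 − 1.27851| = 0.89322, i.e. 0.893 to 3 decimal places.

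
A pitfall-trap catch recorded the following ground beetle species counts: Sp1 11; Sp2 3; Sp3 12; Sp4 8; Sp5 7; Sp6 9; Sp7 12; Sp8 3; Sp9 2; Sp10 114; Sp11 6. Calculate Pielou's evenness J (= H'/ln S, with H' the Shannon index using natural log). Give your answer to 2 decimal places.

0.63

Total N = 11+3+12+8+7+9+12+3+2+114+6 = 187, so the proportions are 0.0588, 0.016, 0.0642, 0.0428, 0.0374, 0.0481, 0.0642, 0.016, 0.0107, 0.6096, 0.0321 (working shown to 4 dp, full precision carried).
H' = −Σ pᵢ ln pᵢ = −((-0.1667) + (-0.0663) + (-0.1762) + (-0.1348) + (-0.1230) + (-0.1460) + (-0.1762) + (-0.0663) + (-0.0485) + (-0.3017) + (-0.1104)) = 1.5161.
With S = 11 species, ln S = 2.3979, so J = 1.5161/2.3979 = 0.6323, i.e. 0.63 to 2 decimal places.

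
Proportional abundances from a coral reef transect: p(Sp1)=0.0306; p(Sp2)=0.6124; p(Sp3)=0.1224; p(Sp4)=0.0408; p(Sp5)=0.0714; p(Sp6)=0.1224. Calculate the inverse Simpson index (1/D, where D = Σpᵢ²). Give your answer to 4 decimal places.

2.4231

D = 0.0306² + 0.6124² + 0.1224² + 0.0408² + 0.0714² + 0.1224² = 0.0009364 + 0.3750338 + 0.0149818 + 0.0016646 + 0.0050980 + 0.0149818 = 0.4126962 (working shown to 7 dp, full precision carried).
So 1/D = 2.423090, i.e. 2.4231 to 4 decimal places.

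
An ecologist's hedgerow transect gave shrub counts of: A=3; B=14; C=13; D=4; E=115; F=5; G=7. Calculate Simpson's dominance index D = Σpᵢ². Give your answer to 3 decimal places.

Total N = 3+14+13+4+115+5+7 = 161, so the proportions are 0.01863, 0.08696, 0.08075, 0.02484, 0.71429, 0.03106, 0.04348 (working shown to 5 dp, full precision carried).
D = 0.01863² + 0.08696² + 0.08075² + 0.02484² + 0.71429² + 0.03106² + 0.04348² = 0.00035 + 0.00756 + 0.00652 + 0.00062 + 0.51020 + 0.00096 + 0.00189 = 0.52810.
To 3 decimal places, D = 0.528.

0.528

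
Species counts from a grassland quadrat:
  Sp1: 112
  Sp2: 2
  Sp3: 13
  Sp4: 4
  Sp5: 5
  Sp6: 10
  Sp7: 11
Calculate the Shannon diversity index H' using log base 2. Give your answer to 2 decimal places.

1.54

Total N = 112+2+13+4+5+10+11 = 157, so the proportions are 0.7134, 0.0127, 0.0828, 0.0255, 0.0318, 0.0637, 0.0701 (working shown to 4 dp, full precision carried).
Each pᵢ log₂ pᵢ term: 0.7134×(-0.4873)=-0.3476, 0.0127×(-6.2946)=-0.0802, 0.0828×(-3.5942)=-0.2976, 0.0255×(-5.2946)=-0.1349, 0.0318×(-4.9727)=-0.1584, 0.0637×(-3.9727)=-0.2530, 0.0701×(-3.8352)=-0.2687.
Sum = -1.5404, so H' = 1.54.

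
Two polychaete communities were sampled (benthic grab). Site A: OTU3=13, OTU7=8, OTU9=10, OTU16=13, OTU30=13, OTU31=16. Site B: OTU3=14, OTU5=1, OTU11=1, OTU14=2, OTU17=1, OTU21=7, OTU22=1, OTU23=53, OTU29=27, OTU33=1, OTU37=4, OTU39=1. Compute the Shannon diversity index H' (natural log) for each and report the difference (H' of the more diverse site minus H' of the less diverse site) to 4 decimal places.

Site A: N=73, proportions 0.1780822, 0.109589, 0.1369863, 0.1780822, 0.1780822, 0.2191781, giving H' = 1.7691467 (working shown to 7 dp, full precision carried).
Site B: N=113, proportions 0.1238938, 0.0088496, 0.0088496, 0.0176991, 0.0088496, 0.0619469, 0.0088496, 0.4690265, 0.2389381, 0.0088496, 0.0353982, 0.0088496, giving H' = 1.5688682.
Difference = |1.7691467 − 1.5688682| = 0.2002785, i.e. 0.2003 to 4 decimal places.

0.2003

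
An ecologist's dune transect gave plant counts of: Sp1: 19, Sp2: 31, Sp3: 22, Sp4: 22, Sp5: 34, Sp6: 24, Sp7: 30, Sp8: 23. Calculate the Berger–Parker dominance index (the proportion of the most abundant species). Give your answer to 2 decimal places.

0.17

Total N = 19+31+22+22+34+24+30+23 = 205, so the proportions are 0.0927, 0.1512, 0.1073, 0.1073, 0.1659, 0.1171, 0.1463, 0.1122 (working shown to 4 dp, full precision carried).
The largest proportion is 0.1659, i.e. d = 0.17 to 2 decimal places.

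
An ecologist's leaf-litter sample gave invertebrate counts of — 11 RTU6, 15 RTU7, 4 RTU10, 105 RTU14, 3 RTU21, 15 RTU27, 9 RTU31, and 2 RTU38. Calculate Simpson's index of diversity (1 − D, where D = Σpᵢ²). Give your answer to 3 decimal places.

0.565

Total N = 11+15+4+105+3+15+9+2 = 164, so the proportions are 0.06707, 0.09146, 0.02439, 0.64024, 0.01829, 0.09146, 0.05488, 0.0122 (working shown to 5 dp, full precision carried).
D = 0.06707² + 0.09146² + 0.02439² + 0.64024² + 0.01829² + 0.09146² + 0.05488² + 0.0122² = 0.00450 + 0.00837 + 0.00059 + 0.40991 + 0.00033 + 0.00837 + 0.00301 + 0.00015 = 0.43523.
So 1 − D = 0.56477, i.e. 0.565 to 3 decimal places.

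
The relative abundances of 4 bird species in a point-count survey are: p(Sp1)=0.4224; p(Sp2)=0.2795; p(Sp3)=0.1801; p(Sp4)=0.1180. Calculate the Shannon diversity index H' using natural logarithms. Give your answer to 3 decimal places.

Each pᵢ ln pᵢ term (working shown to 5 dp, full precision carried): 0.4224×(-0.86180)=-0.36403, 0.2795×(-1.27475)=-0.35629, 0.1801×(-1.71424)=-0.30874, 0.118×(-2.13707)=-0.25217.
Sum = -1.28123, so H' = 1.281.

1.281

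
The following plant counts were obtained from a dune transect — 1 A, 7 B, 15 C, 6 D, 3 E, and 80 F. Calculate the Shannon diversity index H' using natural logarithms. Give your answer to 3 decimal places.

Total N = 1+7+15+6+3+80 = 112, so the proportions are 0.00893, 0.0625, 0.13393, 0.05357, 0.02679, 0.71429 (working shown to 5 dp, full precision carried).
Each pᵢ ln pᵢ term: 0.00893×(-4.71850)=-0.04213, 0.0625×(-2.77259)=-0.17329, 0.13393×(-2.01045)=-0.26926, 0.05357×(-2.92674)=-0.15679, 0.02679×(-3.61989)=-0.09696, 0.71429×(-0.33647)=-0.24034.
Sum = -0.97876, so H' = 0.979.

0.979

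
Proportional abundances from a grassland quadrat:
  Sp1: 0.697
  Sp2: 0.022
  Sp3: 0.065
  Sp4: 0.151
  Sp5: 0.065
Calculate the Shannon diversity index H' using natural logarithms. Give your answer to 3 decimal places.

Each pᵢ ln pᵢ term (working shown to 5 dp, full precision carried): 0.697×(-0.36097)=-0.25160, 0.022×(-3.81671)=-0.08397, 0.065×(-2.73337)=-0.17767, 0.151×(-1.89048)=-0.28546, 0.065×(-2.73337)=-0.17767.
Sum = -0.97636, so H' = 0.976.

0.976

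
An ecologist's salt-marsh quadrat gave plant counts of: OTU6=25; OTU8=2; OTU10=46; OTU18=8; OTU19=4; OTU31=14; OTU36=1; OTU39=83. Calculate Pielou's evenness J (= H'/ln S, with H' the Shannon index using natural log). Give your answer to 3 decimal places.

Total N = 25+2+46+8+4+14+1+83 = 183, so the proportions are 0.13661, 0.01093, 0.25137, 0.04372, 0.02186, 0.0765, 0.00546, 0.45355 (working shown to 5 dp, full precision carried).
H' = −Σ pᵢ ln pᵢ = −((-0.27194) + (-0.04936) + (-0.34710) + (-0.13683) + (-0.08357) + (-0.19664) + (-0.02847) + (-0.35860)) = 1.47251.
With S = 8 species, ln S = 2.07944, so J = 1.47251/2.07944 = 0.70813, i.e. 0.708 to 3 decimal places.

0.708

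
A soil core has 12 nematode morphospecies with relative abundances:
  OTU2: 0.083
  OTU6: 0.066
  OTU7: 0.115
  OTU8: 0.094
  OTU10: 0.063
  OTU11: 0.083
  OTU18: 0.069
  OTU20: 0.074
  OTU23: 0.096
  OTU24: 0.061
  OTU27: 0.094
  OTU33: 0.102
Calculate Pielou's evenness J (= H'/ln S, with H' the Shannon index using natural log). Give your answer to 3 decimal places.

0.992

H' = −Σ pᵢ ln pᵢ = −((-0.20658) + (-0.17939) + (-0.24872) + (-0.22226) + (-0.17417) + (-0.20658) + (-0.18448) + (-0.19267) + (-0.22497) + (-0.17061) + (-0.22226) + (-0.23284)) = 2.46554 (working shown to 5 dp, full precision carried).
With S = 12 species, ln S = 2.48491, so J = 2.46554/2.48491 = 0.99221, i.e. 0.992 to 3 decimal places.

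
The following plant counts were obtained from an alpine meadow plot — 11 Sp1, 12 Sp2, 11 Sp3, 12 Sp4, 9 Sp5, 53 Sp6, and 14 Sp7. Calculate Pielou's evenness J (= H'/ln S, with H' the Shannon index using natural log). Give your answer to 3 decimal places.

0.870

Total N = 11+12+11+12+9+53+14 = 122, so the proportions are 0.09016, 0.09836, 0.09016, 0.09836, 0.07377, 0.43443, 0.11475 (working shown to 5 dp, full precision carried).
H' = −Σ pᵢ ln pᵢ = −((-0.21695) + (-0.22811) + (-0.21695) + (-0.22811) + (-0.19230) + (-0.36219) + (-0.24844)) = 1.69305.
With S = 7 species, ln S = 1.94591, so J = 1.69305/1.94591 = 0.87005, i.e. 0.870 to 3 decimal places.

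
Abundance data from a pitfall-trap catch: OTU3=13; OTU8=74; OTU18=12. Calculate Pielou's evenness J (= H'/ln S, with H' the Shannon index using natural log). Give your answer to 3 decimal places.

Total N = 13+74+12 = 99, so the proportions are 0.13131, 0.74747, 0.12121 (working shown to 5 dp, full precision carried).
H' = −Σ pᵢ ln pᵢ = −((-0.26659) + (-0.21756) + (-0.25578)) = 0.73993.
With S = 3 species, ln S = 1.09861, so J = 0.73993/1.09861 = 0.67351, i.e. 0.674 to 3 decimal places.

0.674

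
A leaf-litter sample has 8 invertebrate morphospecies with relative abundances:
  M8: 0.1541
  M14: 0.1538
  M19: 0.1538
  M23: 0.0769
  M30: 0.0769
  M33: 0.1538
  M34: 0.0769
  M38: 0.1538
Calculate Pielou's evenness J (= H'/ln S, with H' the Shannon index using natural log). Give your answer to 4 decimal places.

H' = −Σ pᵢ ln pᵢ = −((-0.288191) + (-0.287929) + (-0.287929) + (-0.197268) + (-0.197268) + (-0.287929) + (-0.197268) + (-0.287929)) = 2.031711 (working shown to 6 dp, full precision carried).
With S = 8 species, ln S = 2.079442, so J = 2.031711/2.079442 = 0.977046, i.e. 0.9770 to 4 decimal places.

0.9770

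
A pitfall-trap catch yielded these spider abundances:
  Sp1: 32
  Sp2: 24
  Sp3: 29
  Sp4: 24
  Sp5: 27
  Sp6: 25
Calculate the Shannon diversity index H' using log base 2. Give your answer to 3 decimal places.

Total N = 32+24+29+24+27+25 = 161, so the proportions are 0.19876, 0.14907, 0.18012, 0.14907, 0.1677, 0.15528 (working shown to 5 dp, full precision carried).
Each pᵢ log₂ pᵢ term: 0.19876×(-2.33092)=-0.46329, 0.14907×(-2.74595)=-0.40933, 0.18012×(-2.47294)=-0.44544, 0.14907×(-2.74595)=-0.40933, 0.1677×(-2.57603)=-0.43200, 0.15528×(-2.68706)=-0.41725.
Sum = -2.57664, so H' = 2.577.

2.577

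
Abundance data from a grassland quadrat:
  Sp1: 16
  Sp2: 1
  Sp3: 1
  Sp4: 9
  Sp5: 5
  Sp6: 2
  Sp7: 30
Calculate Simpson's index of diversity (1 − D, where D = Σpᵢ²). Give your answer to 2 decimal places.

Total N = 16+1+1+9+5+2+30 = 64, so the proportions are 0.25, 0.0156, 0.0156, 0.1406, 0.0781, 0.0312, 0.4688 (working shown to 4 dp, full precision carried).
D = 0.25² + 0.0156² + 0.0156² + 0.1406² + 0.0781² + 0.0312² + 0.4688² = 0.0625 + 0.0002 + 0.0002 + 0.0198 + 0.0061 + 0.0010 + 0.2197 = 0.3096.
So 1 − D = 0.6904, i.e. 0.69 to 2 decimal places.

0.69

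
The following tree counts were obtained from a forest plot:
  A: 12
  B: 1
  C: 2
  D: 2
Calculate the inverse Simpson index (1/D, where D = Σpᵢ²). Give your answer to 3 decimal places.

1.889

Total N = 12+1+2+2 = 17, so the proportions are 0.705882, 0.058824, 0.117647, 0.117647 (working shown to 6 dp, full precision carried).
D = 0.705882² + 0.058824² + 0.117647² + 0.117647² = 0.498270 + 0.003460 + 0.013841 + 0.013841 = 0.529412.
So 1/D = 1.88889, i.e. 1.889 to 3 decimal places.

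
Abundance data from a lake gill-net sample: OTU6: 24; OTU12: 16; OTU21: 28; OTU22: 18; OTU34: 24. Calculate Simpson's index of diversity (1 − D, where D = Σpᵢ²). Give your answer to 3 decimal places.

0.792

Total N = 24+16+28+18+24 = 110, so the proportions are 0.21818, 0.14545, 0.25455, 0.16364, 0.21818 (working shown to 5 dp, full precision carried).
D = 0.21818² + 0.14545² + 0.25455² + 0.16364² + 0.21818² = 0.04760 + 0.02116 + 0.06479 + 0.02678 + 0.04760 = 0.20793.
So 1 − D = 0.79207, i.e. 0.792 to 3 decimal places.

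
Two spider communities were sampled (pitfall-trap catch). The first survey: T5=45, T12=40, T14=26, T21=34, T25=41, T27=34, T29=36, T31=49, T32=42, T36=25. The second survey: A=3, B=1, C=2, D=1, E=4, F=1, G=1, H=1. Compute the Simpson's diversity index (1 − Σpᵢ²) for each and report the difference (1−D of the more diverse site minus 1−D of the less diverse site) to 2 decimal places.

0.07

The first survey: N=372, proportions 0.121, 0.1075, 0.0699, 0.0914, 0.1102, 0.0914, 0.0968, 0.1317, 0.1129, 0.0672, giving 1−D = 0.8961 (working shown to 4 dp, full precision carried).
The second survey: N=14, proportions 0.2143, 0.0714, 0.1429, 0.0714, 0.2857, 0.0714, 0.0714, 0.0714, giving 1−D = 0.8265.
Difference = |0.8961 − 0.8265| = 0.0696, i.e. 0.07 to 2 decimal places.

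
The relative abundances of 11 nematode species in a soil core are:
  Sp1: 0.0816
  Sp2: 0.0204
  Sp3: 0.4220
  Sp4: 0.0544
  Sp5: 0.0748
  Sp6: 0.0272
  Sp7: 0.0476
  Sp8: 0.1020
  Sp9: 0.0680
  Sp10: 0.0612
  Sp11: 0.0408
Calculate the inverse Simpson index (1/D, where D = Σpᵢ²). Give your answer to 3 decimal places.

D = 0.0816² + 0.0204² + 0.422² + 0.0544² + 0.0748² + 0.0272² + 0.0476² + 0.102² + 0.068² + 0.0612² + 0.0408² = 0.0066586 + 0.0004162 + 0.1780840 + 0.0029594 + 0.0055950 + 0.0007398 + 0.0022658 + 0.0104040 + 0.0046240 + 0.0037454 + 0.0016646 = 0.2171568 (working shown to 7 dp, full precision carried).
So 1/D = 4.60497, i.e. 4.605 to 3 decimal places.

4.605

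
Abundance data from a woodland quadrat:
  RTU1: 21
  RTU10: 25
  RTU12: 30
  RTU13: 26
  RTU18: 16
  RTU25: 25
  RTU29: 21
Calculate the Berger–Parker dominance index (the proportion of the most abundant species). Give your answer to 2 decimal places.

Total N = 21+25+30+26+16+25+21 = 164, so the proportions are 0.128, 0.1524, 0.1829, 0.1585, 0.0976, 0.1524, 0.128 (working shown to 4 dp, full precision carried).
The largest proportion is 0.1829, i.e. d = 0.18 to 2 decimal places.

0.18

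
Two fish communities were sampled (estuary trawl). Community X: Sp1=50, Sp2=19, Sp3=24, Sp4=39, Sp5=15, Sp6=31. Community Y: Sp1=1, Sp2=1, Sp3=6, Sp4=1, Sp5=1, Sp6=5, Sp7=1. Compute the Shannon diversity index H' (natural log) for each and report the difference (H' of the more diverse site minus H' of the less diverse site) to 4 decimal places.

0.1134

Community X: N=178, proportions 0.2808989, 0.1067416, 0.1348315, 0.2191011, 0.0842697, 0.1741573, giving H' = 1.7111541 (working shown to 7 dp, full precision carried).
Community Y: N=16, proportions 0.0625, 0.0625, 0.375, 0.0625, 0.0625, 0.3125, 0.0625, giving H' = 1.5977296.
Difference = |1.7111541 − 1.5977296| = 0.1134245, i.e. 0.1134 to 4 decimal places.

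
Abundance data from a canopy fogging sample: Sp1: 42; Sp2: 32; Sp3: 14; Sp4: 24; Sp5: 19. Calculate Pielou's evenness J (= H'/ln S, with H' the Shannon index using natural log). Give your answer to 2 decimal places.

Total N = 42+32+14+24+19 = 131, so the proportions are 0.3206, 0.2443, 0.1069, 0.1832, 0.145 (working shown to 4 dp, full precision carried).
H' = −Σ pᵢ ln pᵢ = −((-0.3647) + (-0.3443) + (-0.2390) + (-0.3109) + (-0.2800)) = 1.5389.
With S = 5 species, ln S = 1.6094, so J = 1.5389/1.6094 = 0.9562, i.e. 0.96 to 2 decimal places.

0.96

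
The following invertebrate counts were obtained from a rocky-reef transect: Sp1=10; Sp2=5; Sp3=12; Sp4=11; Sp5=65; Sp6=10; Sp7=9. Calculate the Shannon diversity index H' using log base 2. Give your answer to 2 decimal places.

2.18

Total N = 10+5+12+11+65+10+9 = 122, so the proportions are 0.082, 0.041, 0.0984, 0.0902, 0.5328, 0.082, 0.0738 (working shown to 4 dp, full precision carried).
Each pᵢ log₂ pᵢ term: 0.082×(-3.6088)=-0.2958, 0.041×(-4.6088)=-0.1889, 0.0984×(-3.3458)=-0.3291, 0.0902×(-3.4713)=-0.3130, 0.5328×(-0.9084)=-0.4840, 0.082×(-3.6088)=-0.2958, 0.0738×(-3.7608)=-0.2774.
Sum = -2.1840, so H' = 2.18.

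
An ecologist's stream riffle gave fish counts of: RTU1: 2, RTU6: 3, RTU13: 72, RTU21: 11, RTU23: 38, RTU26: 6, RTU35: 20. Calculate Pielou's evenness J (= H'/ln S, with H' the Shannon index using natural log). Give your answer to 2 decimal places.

0.73

Total N = 2+3+72+11+38+6+20 = 152, so the proportions are 0.0132, 0.0197, 0.4737, 0.0724, 0.25, 0.0395, 0.1316 (working shown to 4 dp, full precision carried).
H' = −Σ pᵢ ln pᵢ = −((-0.0570) + (-0.0775) + (-0.3539) + (-0.1900) + (-0.3466) + (-0.1276) + (-0.2669)) = 1.4195.
With S = 7 species, ln S = 1.9459, so J = 1.4195/1.9459 = 0.7295, i.e. 0.73 to 2 decimal places.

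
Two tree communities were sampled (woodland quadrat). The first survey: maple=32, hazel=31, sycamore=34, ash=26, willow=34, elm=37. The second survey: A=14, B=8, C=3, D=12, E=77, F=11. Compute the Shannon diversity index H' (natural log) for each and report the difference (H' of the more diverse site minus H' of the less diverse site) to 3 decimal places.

0.538

The first survey: N=194, proportions 0.164948, 0.159794, 0.175258, 0.134021, 0.175258, 0.190722, giving H' = 1.786084 (working shown to 6 dp, full precision carried).
The second survey: N=125, proportions 0.112, 0.064, 0.024, 0.096, 0.616, 0.088, giving H' = 1.247938.
Difference = |1.786084 − 1.247938| = 0.538146, i.e. 0.538 to 3 decimal places.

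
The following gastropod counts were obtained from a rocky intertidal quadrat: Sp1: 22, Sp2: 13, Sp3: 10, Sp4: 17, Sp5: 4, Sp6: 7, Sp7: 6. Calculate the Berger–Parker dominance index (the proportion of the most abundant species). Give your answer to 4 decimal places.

Total N = 22+13+10+17+4+7+6 = 79, so the proportions are 0.278481, 0.164557, 0.126582, 0.21519, 0.050633, 0.088608, 0.075949 (working shown to 6 dp, full precision carried).
The largest proportion is 0.278481, i.e. d = 0.2785 to 4 decimal places.

0.2785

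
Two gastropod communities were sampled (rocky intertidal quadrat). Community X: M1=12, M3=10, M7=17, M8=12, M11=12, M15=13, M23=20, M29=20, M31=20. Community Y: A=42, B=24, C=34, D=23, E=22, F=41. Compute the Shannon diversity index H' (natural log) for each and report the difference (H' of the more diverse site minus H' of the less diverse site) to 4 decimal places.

0.4094

Community X: N=136, proportions 0.0882353, 0.0735294, 0.125, 0.0882353, 0.0882353, 0.0955882, 0.1470588, 0.1470588, 0.1470588, giving H' = 2.1646005 (working shown to 7 dp, full precision carried).
Community Y: N=186, proportions 0.2258065, 0.1290323, 0.1827957, 0.1236559, 0.1182796, 0.2204301, giving H' = 1.7551691.
Difference = |2.1646005 − 1.7551691| = 0.4094314, i.e. 0.4094 to 4 decimal places.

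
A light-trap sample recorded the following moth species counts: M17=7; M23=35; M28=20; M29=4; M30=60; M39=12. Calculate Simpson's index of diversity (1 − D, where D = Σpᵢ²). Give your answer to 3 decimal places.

Total N = 7+35+20+4+60+12 = 138, so the proportions are 0.05072, 0.25362, 0.14493, 0.02899, 0.43478, 0.08696 (working shown to 5 dp, full precision carried).
D = 0.05072² + 0.25362² + 0.14493² + 0.02899² + 0.43478² + 0.08696² = 0.00257 + 0.06432 + 0.02100 + 0.00084 + 0.18904 + 0.00756 = 0.28534.
So 1 − D = 0.71466, i.e. 0.715 to 3 decimal places.

0.715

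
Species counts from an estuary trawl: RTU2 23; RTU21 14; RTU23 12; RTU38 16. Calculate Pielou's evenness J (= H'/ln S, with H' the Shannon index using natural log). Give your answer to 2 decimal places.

0.98

Total N = 23+14+12+16 = 65, so the proportions are 0.3538, 0.2154, 0.1846, 0.2462 (working shown to 4 dp, full precision carried).
H' = −Σ pᵢ ln pᵢ = −((-0.3676) + (-0.3307) + (-0.3119) + (-0.3451)) = 1.3553.
With S = 4 species, ln S = 1.3863, so J = 1.3553/1.3863 = 0.9776, i.e. 0.98 to 2 decimal places.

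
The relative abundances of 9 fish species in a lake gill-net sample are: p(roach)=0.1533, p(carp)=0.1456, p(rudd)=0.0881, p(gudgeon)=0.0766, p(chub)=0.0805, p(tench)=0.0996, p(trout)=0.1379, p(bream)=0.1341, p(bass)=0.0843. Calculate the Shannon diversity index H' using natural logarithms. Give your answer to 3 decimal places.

2.163

Each pᵢ ln pᵢ term (working shown to 5 dp, full precision carried): 0.1533×(-1.87536)=-0.28749, 0.1456×(-1.92689)=-0.28056, 0.0881×(-2.42928)=-0.21402, 0.0766×(-2.56916)=-0.19680, 0.0805×(-2.51950)=-0.20282, 0.0996×(-2.30659)=-0.22974, 0.1379×(-1.98123)=-0.27321, 0.1341×(-2.00917)=-0.26943, 0.0843×(-2.47337)=-0.20851.
Sum = -2.16257, so H' = 2.163.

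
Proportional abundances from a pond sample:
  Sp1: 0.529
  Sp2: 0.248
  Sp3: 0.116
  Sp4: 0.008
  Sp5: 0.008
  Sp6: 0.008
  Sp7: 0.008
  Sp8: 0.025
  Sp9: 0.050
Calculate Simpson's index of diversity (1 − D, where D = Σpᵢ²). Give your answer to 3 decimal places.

D = 0.529² + 0.248² + 0.116² + 0.008² + 0.008² + 0.008² + 0.008² + 0.025² + 0.05² = 0.27984 + 0.06150 + 0.01346 + 0.00006 + 0.00006 + 0.00006 + 0.00006 + 0.00063 + 0.00250 = 0.35818 (working shown to 5 dp, full precision carried).
So 1 − D = 0.64182, i.e. 0.642 to 3 decimal places.

0.642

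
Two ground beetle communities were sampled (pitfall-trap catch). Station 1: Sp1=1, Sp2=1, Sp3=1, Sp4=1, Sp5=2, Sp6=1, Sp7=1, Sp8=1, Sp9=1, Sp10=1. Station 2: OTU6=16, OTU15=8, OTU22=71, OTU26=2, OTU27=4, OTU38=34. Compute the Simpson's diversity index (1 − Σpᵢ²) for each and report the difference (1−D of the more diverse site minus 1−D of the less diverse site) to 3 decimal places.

Station 1: N=11, proportions 0.090909, 0.090909, 0.090909, 0.090909, 0.181818, 0.090909, 0.090909, 0.090909, 0.090909, 0.090909, giving 1−D = 0.892562 (working shown to 6 dp, full precision carried).
Station 2: N=135, proportions 0.118519, 0.059259, 0.525926, 0.014815, 0.02963, 0.251852, giving 1−D = 0.641317.
Difference = |0.892562 − 0.641317| = 0.251245, i.e. 0.251 to 3 decimal places.

0.251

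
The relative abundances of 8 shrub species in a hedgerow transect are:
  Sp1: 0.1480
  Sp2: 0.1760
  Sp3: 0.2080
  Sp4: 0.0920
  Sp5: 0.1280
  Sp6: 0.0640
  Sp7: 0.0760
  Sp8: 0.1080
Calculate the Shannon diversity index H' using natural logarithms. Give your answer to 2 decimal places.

2.01

Each pᵢ ln pᵢ term (working shown to 4 dp, full precision carried): 0.148×(-1.9105)=-0.2828, 0.176×(-1.7373)=-0.3058, 0.208×(-1.5702)=-0.3266, 0.092×(-2.3860)=-0.2195, 0.128×(-2.0557)=-0.2631, 0.064×(-2.7489)=-0.1759, 0.076×(-2.5770)=-0.1959, 0.108×(-2.2256)=-0.2404.
Sum = -2.0099, so H' = 2.01.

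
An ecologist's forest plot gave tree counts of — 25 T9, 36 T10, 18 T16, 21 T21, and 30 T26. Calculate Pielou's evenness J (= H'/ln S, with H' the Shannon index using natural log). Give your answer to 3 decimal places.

0.981

Total N = 25+36+18+21+30 = 130, so the proportions are 0.19231, 0.27692, 0.13846, 0.16154, 0.23077 (working shown to 5 dp, full precision carried).
H' = −Σ pᵢ ln pᵢ = −((-0.31705) + (-0.35557) + (-0.27376) + (-0.29449) + (-0.33839)) = 1.57926.
With S = 5 species, ln S = 1.60944, so J = 1.57926/1.60944 = 0.98125, i.e. 0.981 to 3 decimal places.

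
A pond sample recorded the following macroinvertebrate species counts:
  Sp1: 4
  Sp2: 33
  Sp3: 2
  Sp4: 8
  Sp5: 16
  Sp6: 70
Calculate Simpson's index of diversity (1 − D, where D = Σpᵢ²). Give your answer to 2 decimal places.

0.64

Total N = 4+33+2+8+16+70 = 133, so the proportions are 0.0301, 0.2481, 0.015, 0.0602, 0.1203, 0.5263 (working shown to 4 dp, full precision carried).
D = 0.0301² + 0.2481² + 0.015² + 0.0602² + 0.1203² + 0.5263² = 0.0009 + 0.0616 + 0.0002 + 0.0036 + 0.0145 + 0.2770 = 0.3578.
So 1 − D = 0.6422, i.e. 0.64 to 2 decimal places.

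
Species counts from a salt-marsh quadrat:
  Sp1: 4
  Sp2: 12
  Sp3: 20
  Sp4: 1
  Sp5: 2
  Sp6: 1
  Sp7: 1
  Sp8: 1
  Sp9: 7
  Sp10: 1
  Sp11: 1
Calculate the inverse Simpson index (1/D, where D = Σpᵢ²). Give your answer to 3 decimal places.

Total N = 4+12+20+1+2+1+1+1+7+1+1 = 51, so the proportions are 0.0784314, 0.2352941, 0.3921569, 0.0196078, 0.0392157, 0.0196078, 0.0196078, 0.0196078, 0.1372549, 0.0196078, 0.0196078 (working shown to 7 dp, full precision carried).
D = 0.0784314² + 0.2352941² + 0.3921569² + 0.0196078² + 0.0392157² + 0.0196078² + 0.0196078² + 0.0196078² + 0.1372549² + 0.0196078² + 0.0196078² = 0.0061515 + 0.0553633 + 0.1537870 + 0.0003845 + 0.0015379 + 0.0003845 + 0.0003845 + 0.0003845 + 0.0188389 + 0.0003845 + 0.0003845 = 0.2379854.
So 1/D = 4.20194, i.e. 4.202 to 3 decimal places.

4.202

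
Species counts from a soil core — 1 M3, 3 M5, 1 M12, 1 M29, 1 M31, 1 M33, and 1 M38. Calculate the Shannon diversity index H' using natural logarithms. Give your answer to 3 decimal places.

1.831

Total N = 1+3+1+1+1+1+1 = 9, so the proportions are 0.11111, 0.33333, 0.11111, 0.11111, 0.11111, 0.11111, 0.11111 (working shown to 5 dp, full precision carried).
Each pᵢ ln pᵢ term: 0.11111×(-2.19722)=-0.24414, 0.33333×(-1.09861)=-0.36620, 0.11111×(-2.19722)=-0.24414, 0.11111×(-2.19722)=-0.24414, 0.11111×(-2.19722)=-0.24414, 0.11111×(-2.19722)=-0.24414, 0.11111×(-2.19722)=-0.24414.
Sum = -1.83102, so H' = 1.831.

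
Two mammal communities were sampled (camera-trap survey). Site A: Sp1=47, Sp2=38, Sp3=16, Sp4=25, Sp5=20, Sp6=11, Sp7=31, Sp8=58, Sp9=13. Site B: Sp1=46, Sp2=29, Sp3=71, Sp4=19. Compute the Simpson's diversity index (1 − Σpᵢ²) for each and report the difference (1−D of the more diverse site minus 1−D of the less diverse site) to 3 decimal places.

0.165

Site A: N=259, proportions 0.18147, 0.14672, 0.06178, 0.09653, 0.07722, 0.04247, 0.11969, 0.22394, 0.05019, giving 1−D = 0.85765 (working shown to 5 dp, full precision carried).
Site B: N=165, proportions 0.27879, 0.17576, 0.4303, 0.11515, giving 1−D = 0.69297.
Difference = |0.85765 − 0.69297| = 0.16468, i.e. 0.165 to 3 decimal places.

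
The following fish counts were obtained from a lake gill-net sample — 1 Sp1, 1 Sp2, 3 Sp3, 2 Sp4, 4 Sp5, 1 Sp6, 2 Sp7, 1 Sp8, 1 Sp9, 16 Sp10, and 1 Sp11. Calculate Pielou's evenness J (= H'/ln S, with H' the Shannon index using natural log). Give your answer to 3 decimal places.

0.751

Total N = 1+1+3+2+4+1+2+1+1+16+1 = 33, so the proportions are 0.0303, 0.0303, 0.09091, 0.06061, 0.12121, 0.0303, 0.06061, 0.0303, 0.0303, 0.48485, 0.0303 (working shown to 5 dp, full precision carried).
H' = −Σ pᵢ ln pᵢ = −((-0.10595) + (-0.10595) + (-0.21799) + (-0.16990) + (-0.25578) + (-0.10595) + (-0.16990) + (-0.10595) + (-0.10595) + (-0.35099) + (-0.10595)) = 1.80029.
With S = 11 species, ln S = 2.39790, so J = 1.80029/2.39790 = 0.75078, i.e. 0.751 to 3 decimal places.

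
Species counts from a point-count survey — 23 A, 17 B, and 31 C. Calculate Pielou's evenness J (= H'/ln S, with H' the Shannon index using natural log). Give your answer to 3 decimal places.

Total N = 23+17+31 = 71, so the proportions are 0.32394, 0.23944, 0.43662 (working shown to 5 dp, full precision carried).
H' = −Σ pᵢ ln pᵢ = −((-0.36514) + (-0.34227) + (-0.36182)) = 1.06923.
With S = 3 species, ln S = 1.09861, so J = 1.06923/1.09861 = 0.97326, i.e. 0.973 to 3 decimal places.

0.973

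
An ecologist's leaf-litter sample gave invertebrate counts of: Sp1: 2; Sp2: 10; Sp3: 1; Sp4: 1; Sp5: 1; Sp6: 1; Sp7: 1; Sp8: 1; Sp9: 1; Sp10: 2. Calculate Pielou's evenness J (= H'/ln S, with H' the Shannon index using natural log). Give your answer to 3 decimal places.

Total N = 2+10+1+1+1+1+1+1+1+2 = 21, so the proportions are 0.09524, 0.47619, 0.04762, 0.04762, 0.04762, 0.04762, 0.04762, 0.04762, 0.04762, 0.09524 (working shown to 5 dp, full precision carried).
H' = −Σ pᵢ ln pᵢ = −((-0.22394) + (-0.35330) + (-0.14498) + (-0.14498) + (-0.14498) + (-0.14498) + (-0.14498) + (-0.14498) + (-0.14498) + (-0.22394)) = 1.81603.
With S = 10 species, ln S = 2.30259, so J = 1.81603/2.30259 = 0.78869, i.e. 0.789 to 3 decimal places.

0.789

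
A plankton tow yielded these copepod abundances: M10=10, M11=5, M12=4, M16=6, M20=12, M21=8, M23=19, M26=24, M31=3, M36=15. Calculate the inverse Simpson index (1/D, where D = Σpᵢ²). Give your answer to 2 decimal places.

Total N = 10+5+4+6+12+8+19+24+3+15 = 106, so the proportions are 0.09434, 0.04717, 0.037736, 0.056604, 0.113208, 0.075472, 0.179245, 0.226415, 0.028302, 0.141509 (working shown to 6 dp, full precision carried).
D = 0.09434² + 0.04717² + 0.037736² + 0.056604² + 0.113208² + 0.075472² + 0.179245² + 0.226415² + 0.028302² + 0.141509² = 0.008900 + 0.002225 + 0.001424 + 0.003204 + 0.012816 + 0.005696 + 0.032129 + 0.051264 + 0.000801 + 0.020025 = 0.138483.
So 1/D = 7.2211, i.e. 7.22 to 2 decimal places.

7.22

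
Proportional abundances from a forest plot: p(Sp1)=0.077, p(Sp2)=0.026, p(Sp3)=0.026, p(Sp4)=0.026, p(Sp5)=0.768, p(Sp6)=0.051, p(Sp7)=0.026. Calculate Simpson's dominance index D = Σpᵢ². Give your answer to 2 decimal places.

D = 0.077² + 0.026² + 0.026² + 0.026² + 0.768² + 0.051² + 0.026² = 0.0059 + 0.0007 + 0.0007 + 0.0007 + 0.5898 + 0.0026 + 0.0007 = 0.6011 (working shown to 4 dp, full precision carried).
To 2 decimal places, D = 0.60.

0.60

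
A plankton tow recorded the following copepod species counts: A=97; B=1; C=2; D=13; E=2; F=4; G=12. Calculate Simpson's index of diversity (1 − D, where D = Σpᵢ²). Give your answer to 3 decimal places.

0.432

Total N = 97+1+2+13+2+4+12 = 131, so the proportions are 0.74046, 0.00763, 0.01527, 0.09924, 0.01527, 0.03053, 0.0916 (working shown to 5 dp, full precision carried).
D = 0.74046² + 0.00763² + 0.01527² + 0.09924² + 0.01527² + 0.03053² + 0.0916² = 0.54828 + 0.00006 + 0.00023 + 0.00985 + 0.00023 + 0.00093 + 0.00839 = 0.56797.
So 1 − D = 0.43203, i.e. 0.432 to 3 decimal places.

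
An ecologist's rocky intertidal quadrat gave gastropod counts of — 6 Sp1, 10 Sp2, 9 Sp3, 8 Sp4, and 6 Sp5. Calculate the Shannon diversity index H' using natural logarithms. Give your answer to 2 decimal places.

1.59

Total N = 6+10+9+8+6 = 39, so the proportions are 0.1538, 0.2564, 0.2308, 0.2051, 0.1538 (working shown to 4 dp, full precision carried).
Each pᵢ ln pᵢ term: 0.1538×(-1.8718)=-0.2880, 0.2564×(-1.3610)=-0.3490, 0.2308×(-1.4663)=-0.3384, 0.2051×(-1.5841)=-0.3249, 0.1538×(-1.8718)=-0.2880.
Sum = -1.5882, so H' = 1.59.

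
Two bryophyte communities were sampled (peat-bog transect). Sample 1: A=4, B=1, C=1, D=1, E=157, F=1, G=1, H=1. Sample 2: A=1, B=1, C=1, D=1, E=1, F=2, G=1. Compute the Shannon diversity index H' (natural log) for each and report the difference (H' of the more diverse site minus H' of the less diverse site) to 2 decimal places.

Sample 1: N=167, proportions 0.02395, 0.00599, 0.00599, 0.00599, 0.94012, 0.00599, 0.00599, 0.00599, giving H' = 0.33131 (working shown to 5 dp, full precision carried).
Sample 2: N=8, proportions 0.125, 0.125, 0.125, 0.125, 0.125, 0.25, 0.125, giving H' = 1.90615.
Difference = |0.33131 − 1.90615| = 1.57484, i.e. 1.57 to 2 decimal places.

1.57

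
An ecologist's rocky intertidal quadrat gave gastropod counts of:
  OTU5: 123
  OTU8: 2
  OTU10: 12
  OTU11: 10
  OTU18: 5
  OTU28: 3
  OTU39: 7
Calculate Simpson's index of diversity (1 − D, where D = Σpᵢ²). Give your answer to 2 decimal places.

0.41

Total N = 123+2+12+10+5+3+7 = 162, so the proportions are 0.7593, 0.0123, 0.0741, 0.0617, 0.0309, 0.0185, 0.0432 (working shown to 4 dp, full precision carried).
D = 0.7593² + 0.0123² + 0.0741² + 0.0617² + 0.0309² + 0.0185² + 0.0432² = 0.5765 + 0.0002 + 0.0055 + 0.0038 + 0.0010 + 0.0003 + 0.0019 = 0.5891.
So 1 − D = 0.4109, i.e. 0.41 to 2 decimal places.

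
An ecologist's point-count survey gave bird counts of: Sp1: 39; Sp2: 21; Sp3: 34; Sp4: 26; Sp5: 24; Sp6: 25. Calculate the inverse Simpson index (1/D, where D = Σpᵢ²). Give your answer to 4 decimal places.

5.7179

Total N = 39+21+34+26+24+25 = 169, so the proportions are 0.23076923, 0.12426036, 0.20118343, 0.15384615, 0.14201183, 0.14792899 (working shown to 8 dp, full precision carried).
D = 0.23076923² + 0.12426036² + 0.20118343² + 0.15384615² + 0.14201183² + 0.14792899² = 0.05325444 + 0.01544064 + 0.04047477 + 0.02366864 + 0.02016736 + 0.02188299 = 0.17488883.
So 1/D = 5.717918, i.e. 5.7179 to 4 decimal places.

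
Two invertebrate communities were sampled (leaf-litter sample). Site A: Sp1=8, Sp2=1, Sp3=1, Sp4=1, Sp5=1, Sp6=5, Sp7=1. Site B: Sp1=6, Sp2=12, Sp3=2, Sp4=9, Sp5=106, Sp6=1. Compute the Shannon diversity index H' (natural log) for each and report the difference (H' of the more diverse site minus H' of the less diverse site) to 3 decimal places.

Site A: N=18, proportions 0.44444, 0.05556, 0.05556, 0.05556, 0.05556, 0.27778, 0.05556, giving H' = 1.51911 (working shown to 5 dp, full precision carried).
Site B: N=136, proportions 0.04412, 0.08824, 0.01471, 0.06618, 0.77941, 0.00735, giving H' = 0.82401.
Difference = |1.51911 − 0.82401| = 0.69510, i.e. 0.695 to 3 decimal places.

0.695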